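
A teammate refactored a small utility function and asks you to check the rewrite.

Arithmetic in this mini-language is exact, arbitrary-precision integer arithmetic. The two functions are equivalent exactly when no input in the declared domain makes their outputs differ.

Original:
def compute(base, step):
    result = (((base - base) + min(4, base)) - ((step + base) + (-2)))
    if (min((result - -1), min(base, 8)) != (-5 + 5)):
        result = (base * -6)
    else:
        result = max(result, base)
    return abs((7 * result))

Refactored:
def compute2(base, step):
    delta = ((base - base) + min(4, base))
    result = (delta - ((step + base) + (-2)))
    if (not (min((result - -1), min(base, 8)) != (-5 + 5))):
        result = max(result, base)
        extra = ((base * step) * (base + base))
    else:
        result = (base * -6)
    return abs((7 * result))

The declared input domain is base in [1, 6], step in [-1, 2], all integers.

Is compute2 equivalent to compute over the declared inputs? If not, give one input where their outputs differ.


Differences: local variable names differ, plus arithmetic usage differs, plus statement counts differ, plus boolean connective usage differs — yet all 24 inputs agree.
verdict: equivalent


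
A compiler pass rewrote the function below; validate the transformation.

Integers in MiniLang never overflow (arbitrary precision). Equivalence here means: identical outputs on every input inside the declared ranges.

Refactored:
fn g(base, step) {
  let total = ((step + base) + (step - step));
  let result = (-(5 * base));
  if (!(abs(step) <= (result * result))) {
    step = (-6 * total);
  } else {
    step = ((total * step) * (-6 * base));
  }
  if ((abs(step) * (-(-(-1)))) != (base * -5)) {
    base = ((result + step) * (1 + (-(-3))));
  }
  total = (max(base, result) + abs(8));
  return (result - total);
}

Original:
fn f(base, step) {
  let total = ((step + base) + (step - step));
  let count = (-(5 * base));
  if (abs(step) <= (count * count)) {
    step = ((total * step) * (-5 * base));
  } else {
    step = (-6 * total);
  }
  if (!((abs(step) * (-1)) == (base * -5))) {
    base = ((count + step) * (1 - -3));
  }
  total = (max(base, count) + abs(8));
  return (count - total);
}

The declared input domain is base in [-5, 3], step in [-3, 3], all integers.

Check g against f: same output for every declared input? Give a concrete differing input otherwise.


Consider the input base=-5, step=-3.
f: total=-8, then count=25, then (abs(step) <= (count * count)) is true, then step=600, then (!((abs(step) * (-1)) == (base * -5))) is true, then base=2500, then total=2508, then returns -2483
g: total=-8, then result=25, then (!(abs(step) <= (result * result))) is false, then step=720, then ((abs(step) * (-(-(-1)))) != (base * -5)) is true, then base=2980, then total=2988, then returns -2963
-2483 and -2963 differ, so these are not the same function on this domain.
verdict: not equivalent; witness: base=-5, step=-3


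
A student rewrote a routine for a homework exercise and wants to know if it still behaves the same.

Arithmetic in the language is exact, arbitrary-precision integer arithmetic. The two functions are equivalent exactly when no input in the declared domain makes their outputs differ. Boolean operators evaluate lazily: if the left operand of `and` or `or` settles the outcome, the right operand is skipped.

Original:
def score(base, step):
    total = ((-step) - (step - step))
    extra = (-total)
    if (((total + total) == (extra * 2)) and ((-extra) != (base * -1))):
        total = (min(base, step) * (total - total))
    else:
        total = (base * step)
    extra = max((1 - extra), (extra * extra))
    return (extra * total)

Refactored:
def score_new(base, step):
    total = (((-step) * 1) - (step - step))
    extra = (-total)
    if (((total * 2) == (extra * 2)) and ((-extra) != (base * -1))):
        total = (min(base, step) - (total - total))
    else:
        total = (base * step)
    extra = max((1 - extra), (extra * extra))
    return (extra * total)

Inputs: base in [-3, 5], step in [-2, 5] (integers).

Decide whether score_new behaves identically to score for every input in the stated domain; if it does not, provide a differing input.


At base=-3, step=0: score gives 0, score_new gives -3.
verdict: not equivalent; witness: base=-3, step=0


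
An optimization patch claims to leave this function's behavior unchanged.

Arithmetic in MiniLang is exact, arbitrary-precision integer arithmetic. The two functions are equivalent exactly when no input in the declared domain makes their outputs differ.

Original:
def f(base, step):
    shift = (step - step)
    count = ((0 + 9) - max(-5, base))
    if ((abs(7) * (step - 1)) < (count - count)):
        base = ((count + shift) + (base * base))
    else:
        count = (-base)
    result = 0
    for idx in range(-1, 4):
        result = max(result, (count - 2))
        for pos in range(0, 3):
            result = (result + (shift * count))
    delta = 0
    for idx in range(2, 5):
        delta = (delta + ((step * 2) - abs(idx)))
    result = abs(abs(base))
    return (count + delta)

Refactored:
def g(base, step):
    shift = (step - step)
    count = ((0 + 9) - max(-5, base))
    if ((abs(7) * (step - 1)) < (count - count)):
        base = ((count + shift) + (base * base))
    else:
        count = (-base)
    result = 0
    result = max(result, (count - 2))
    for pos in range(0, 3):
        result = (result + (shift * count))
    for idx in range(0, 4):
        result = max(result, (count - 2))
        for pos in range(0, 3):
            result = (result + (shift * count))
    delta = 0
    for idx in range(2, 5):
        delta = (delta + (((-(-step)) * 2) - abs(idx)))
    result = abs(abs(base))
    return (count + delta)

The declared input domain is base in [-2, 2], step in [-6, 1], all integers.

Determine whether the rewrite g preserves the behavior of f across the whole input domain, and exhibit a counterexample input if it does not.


Behavior is preserved: although loop structure differs; also constant usage differs; also min/max/abs usage differs; also arithmetic usage differs; also statement counts differ, the outputs never diverge.
One worked example (base=2, step=-6) — f: shift = 0; count = 7; ((abs(7) * (step - 1)) < (count - count)) -> true; base = 11; result = 0; [idx=-1]; result = 5; [pos=0]; result = 5; [pos=1]; result = 5; [pos=2]; result = 5; [idx=0]; result = 5; [pos=0]; result = 5; [pos=1]; result = 5; [pos=2]; result = 5; [idx=1]; result = 5; [pos=0]; result = 5; [pos=1]; result = 5; [pos=2]; result = 5; [idx=2]; result = 5; [pos=0]; result = 5; [pos=1]; result = 5; [pos=2]; result = 5; [idx=3]; result = 5; [pos=0]; result = 5; [pos=1]; result = 5; [pos=2]; result = 5; delta = 0; [idx=2]; delta = -14; [idx=3]; delta = -29; [idx=4]; delta = -45; result = 11; return -38; g: shift = 0; count = 7; ((abs(7) * (step - 1)) < (count - count)) -> true; base = 11; result = 0; result = 5; [pos=0]; result = 5; [pos=1]; result = 5; [pos=2]; result = 5; [idx=0]; result = 5; [pos=0]; result = 5; [pos=1]; result = 5; [pos=2]; result = 5; [idx=1]; result = 5; [pos=0]; result = 5; [pos=1]; result = 5; [pos=2]; result = 5; [idx=2]; result = 5; [pos=0]; result = 5; [pos=1]; result = 5; [pos=2]; result = 5; [idx=3]; result = 5; [pos=0]; result = 5; [pos=1]; result = 5; [pos=2]; result = 5; delta = 0; [idx=2]; delta = -14; [idx=3]; delta = -29; [idx=4]; delta = -45; result = 11; return -38; agreement on -38.
Across all 40 domain points the two functions coincide.
verdict: equivalent


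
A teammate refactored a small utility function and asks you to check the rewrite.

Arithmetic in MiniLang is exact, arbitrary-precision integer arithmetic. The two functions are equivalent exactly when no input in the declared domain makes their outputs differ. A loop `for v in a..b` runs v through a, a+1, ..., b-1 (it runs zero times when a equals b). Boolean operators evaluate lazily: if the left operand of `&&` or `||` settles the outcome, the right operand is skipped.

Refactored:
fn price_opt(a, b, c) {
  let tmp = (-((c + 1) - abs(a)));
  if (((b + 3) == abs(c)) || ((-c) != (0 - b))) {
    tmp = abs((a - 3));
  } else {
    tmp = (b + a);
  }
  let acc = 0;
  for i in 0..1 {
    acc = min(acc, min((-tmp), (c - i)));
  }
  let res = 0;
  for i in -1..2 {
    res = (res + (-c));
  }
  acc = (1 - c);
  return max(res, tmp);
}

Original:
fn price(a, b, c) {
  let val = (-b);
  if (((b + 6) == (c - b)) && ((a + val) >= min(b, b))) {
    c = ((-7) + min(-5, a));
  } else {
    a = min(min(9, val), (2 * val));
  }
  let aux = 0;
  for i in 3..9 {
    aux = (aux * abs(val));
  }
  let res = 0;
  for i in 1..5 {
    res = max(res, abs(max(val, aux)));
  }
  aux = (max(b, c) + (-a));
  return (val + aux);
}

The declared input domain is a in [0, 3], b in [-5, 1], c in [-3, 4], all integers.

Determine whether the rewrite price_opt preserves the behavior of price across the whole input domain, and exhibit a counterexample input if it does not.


Not equivalent: a=0, b=-5, c=-3 separates them (-3 vs 9).
price: val becomes 5; next (((b + 6) == (c - b)) && ((a + val) >= min(b, b))) evaluates to false; next a becomes 5; next aux becomes 0; next at i=3:; next aux becomes 0; next at i=4:; next aux becomes 0; next at i=5:; next aux becomes 0; next at i=6:; next aux becomes 0; next at i=7:; next aux becomes 0; next at i=8:; next aux becomes 0; next res becomes 0; next at i=1:; next res becomes 5; next at i=2:; next res becomes 5; next at i=3:; next res becomes 5; next at i=4:; next res becomes 5; next aux becomes -8; next final value -3
price_opt: tmp becomes 2; next (((b + 3) == abs(c)) || ((-c) != (0 - b))) evaluates to true; next tmp becomes 3; next acc becomes 0; next at i=0:; next acc becomes -3; next res becomes 0; next at i=-1:; next res becomes 3; next at i=0:; next res becomes 6; next at i=1:; next res becomes 9; next acc becomes 4; next final value 9
verdict: not equivalent; witness: a=0, b=-5, c=-3


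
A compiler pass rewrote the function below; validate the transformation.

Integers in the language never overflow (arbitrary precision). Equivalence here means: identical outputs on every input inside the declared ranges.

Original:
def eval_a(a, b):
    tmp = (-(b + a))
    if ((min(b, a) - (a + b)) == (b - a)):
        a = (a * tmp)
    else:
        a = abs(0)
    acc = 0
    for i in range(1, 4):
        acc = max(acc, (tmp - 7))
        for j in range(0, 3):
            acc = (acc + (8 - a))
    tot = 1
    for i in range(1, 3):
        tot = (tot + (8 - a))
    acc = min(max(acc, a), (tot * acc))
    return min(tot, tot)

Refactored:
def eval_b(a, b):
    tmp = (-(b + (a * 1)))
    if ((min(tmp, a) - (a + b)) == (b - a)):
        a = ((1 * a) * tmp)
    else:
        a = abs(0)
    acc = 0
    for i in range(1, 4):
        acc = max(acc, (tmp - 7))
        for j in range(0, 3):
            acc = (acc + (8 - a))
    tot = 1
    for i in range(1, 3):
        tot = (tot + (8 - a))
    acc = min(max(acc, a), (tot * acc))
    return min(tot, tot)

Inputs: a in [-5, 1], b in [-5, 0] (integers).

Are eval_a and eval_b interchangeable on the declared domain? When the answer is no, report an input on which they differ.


Input a=1, b=0: 19 from eval_a versus 17 from eval_b.
verdict: not equivalent; witness: a=1, b=0


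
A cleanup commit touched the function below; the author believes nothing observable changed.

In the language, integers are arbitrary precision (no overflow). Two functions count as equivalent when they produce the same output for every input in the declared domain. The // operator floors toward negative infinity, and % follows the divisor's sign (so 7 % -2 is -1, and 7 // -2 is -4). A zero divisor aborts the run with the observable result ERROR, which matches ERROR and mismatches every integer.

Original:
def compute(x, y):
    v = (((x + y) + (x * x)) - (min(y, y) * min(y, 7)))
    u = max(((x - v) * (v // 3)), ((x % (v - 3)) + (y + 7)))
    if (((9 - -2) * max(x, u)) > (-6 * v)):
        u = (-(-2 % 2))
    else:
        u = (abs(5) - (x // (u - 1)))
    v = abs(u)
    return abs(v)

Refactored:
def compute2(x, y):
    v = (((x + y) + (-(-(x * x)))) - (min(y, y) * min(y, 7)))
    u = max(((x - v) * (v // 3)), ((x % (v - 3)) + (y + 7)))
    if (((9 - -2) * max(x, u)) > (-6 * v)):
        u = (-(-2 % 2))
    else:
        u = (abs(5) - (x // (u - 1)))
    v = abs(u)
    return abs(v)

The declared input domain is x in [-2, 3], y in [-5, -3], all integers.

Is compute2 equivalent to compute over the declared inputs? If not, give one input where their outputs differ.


This is a faithful refactor — same computation, different form, but the computed results match everywhere.
As a probe, take x=-2, y=-3: compute runs v := -10 | u := 2 | (((9 - -2) * max(x, u)) > (-6 * v)): false | u := 7 | v := 7 | result 7; compute2 runs v := -10 | u := 2 | (((9 - -2) * max(x, u)) > (-6 * v)): false | u := 7 | v := 7 | result 7; both end at 7.
Every one of the 18 inputs gives matching results.
verdict: equivalent


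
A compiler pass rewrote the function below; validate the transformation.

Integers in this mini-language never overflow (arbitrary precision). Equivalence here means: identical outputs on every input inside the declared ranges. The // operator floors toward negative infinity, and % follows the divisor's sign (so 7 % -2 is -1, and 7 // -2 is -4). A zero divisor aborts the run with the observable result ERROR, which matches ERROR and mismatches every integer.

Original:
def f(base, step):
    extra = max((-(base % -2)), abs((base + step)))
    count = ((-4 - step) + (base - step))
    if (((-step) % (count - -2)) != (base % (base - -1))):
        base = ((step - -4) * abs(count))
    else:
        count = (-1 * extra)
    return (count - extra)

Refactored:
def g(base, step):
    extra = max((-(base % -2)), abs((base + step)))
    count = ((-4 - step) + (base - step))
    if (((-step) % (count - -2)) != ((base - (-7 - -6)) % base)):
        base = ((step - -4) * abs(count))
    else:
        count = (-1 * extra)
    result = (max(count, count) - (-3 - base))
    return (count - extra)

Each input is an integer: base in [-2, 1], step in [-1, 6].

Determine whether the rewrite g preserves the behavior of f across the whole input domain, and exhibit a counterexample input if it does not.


There is a counterexample at base=-2, step=-1: -7 on one side, -6 on the other.
f: extra := 3 | count := -4 | (((-step) % (count - -2)) != (base % (base - -1))): true | base := 12 | result -7
g: extra := 3 | count := -4 | (((-step) % (count - -2)) != ((base - (-7 - -6)) % base)): false | count := -3 | result := -2 | result -6
verdict: not equivalent; witness: base=-2, step=-1


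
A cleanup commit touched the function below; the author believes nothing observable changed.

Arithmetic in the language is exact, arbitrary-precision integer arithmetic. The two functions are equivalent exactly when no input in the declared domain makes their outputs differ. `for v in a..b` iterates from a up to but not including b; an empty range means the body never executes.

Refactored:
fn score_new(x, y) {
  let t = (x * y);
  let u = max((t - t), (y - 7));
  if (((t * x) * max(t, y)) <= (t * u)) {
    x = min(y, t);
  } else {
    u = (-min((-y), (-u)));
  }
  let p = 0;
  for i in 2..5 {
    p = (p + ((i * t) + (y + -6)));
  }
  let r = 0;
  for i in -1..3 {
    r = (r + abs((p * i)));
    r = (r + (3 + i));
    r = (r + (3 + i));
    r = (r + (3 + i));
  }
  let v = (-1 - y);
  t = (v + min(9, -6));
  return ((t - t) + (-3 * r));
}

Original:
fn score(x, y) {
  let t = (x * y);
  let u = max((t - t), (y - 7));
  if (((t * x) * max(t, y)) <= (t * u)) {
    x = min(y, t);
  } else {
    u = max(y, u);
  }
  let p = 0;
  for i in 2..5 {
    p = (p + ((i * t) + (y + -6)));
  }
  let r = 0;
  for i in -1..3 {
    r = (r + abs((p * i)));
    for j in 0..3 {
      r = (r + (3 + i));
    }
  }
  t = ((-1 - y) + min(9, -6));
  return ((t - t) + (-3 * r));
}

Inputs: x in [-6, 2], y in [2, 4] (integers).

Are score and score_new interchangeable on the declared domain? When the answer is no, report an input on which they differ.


Behavior is preserved: although local variable names differ; also min/max/abs usage differs; also constant usage differs; also arithmetic usage differs; also loop structure differs; also statement counts differ, the outputs never diverge.
One worked example (x=-4, y=3) — score: t becomes -12; next u becomes 0; next (((t * x) * max(t, y)) <= (t * u)) evaluates to false; next u becomes 3; next p becomes 0; next at i=2:; next p becomes -27; next at i=3:; next p becomes -66; next at i=4:; next p becomes -117; next r becomes 0; next at i=-1:; next r becomes 117; next at j=0:; next r becomes 119; next at j=1:; next r becomes 121; next at j=2:; next r becomes 123; next at i=0:; next r becomes 123; next at j=0:; next r becomes 126; next at j=1:; next r becomes 129; next at j=2:; next r becomes 132; next at i=1:; next r becomes 249; next at j=0:; next r becomes 253; next at j=1:; next r becomes 257; next at j=2:; next r becomes 261; next at i=2:; next r becomes 495; next at j=0:; next r becomes 500; next at j=1:; next r becomes 505; next at j=2:; next r becomes 510; next t becomes -10; next final value -1530; score_new: t becomes -12; next u becomes 0; next (((t * x) * max(t, y)) <= (t * u)) evaluates to false; next u becomes 3; next p becomes 0; next at i=2:; next p becomes -27; next at i=3:; next p becomes -66; next at i=4:; next p becomes -117; next r becomes 0; next at i=-1:; next r becomes 117; next r becomes 119; next r becomes 121; next r becomes 123; next at i=0:; next r becomes 123; next r becomes 126; next r becomes 129; next r becomes 132; next at i=1:; next r becomes 249; next r becomes 253; next r becomes 257; next r becomes 261; next at i=2:; next r becomes 495; next r becomes 500; next r becomes 505; next r becomes 510; next v becomes -4; next t becomes -10; next final value -1530; agreement on -1530.
Across all 27 domain points the two functions coincide.
verdict: equivalent


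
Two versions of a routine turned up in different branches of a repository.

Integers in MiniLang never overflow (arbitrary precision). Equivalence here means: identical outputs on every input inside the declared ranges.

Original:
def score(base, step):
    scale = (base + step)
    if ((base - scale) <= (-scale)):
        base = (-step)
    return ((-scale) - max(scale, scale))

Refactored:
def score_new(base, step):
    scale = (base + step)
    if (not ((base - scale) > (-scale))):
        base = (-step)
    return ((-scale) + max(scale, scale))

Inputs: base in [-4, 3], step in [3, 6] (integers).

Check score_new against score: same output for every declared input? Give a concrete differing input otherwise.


Take base=-4, step=3.
score: scale becomes -1; next ((base - scale) <= (-scale)) evaluates to true; next base becomes -3; next final value 2
score_new: scale becomes -1; next (not ((base - scale) > (-scale))) evaluates to true; next base becomes -3; next final value 0
2 against 0: the behavior changed.
verdict: not equivalent; witness: base=-4, step=3


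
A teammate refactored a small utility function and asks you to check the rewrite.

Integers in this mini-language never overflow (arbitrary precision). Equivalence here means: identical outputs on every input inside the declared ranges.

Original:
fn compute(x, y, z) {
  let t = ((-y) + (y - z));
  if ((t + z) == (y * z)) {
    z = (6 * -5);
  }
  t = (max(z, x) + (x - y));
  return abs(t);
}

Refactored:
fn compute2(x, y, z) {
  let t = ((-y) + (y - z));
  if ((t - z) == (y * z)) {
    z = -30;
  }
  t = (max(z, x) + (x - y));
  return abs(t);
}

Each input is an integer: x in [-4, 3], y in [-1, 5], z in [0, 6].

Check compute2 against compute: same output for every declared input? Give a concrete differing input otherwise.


Not equivalent: x=-4, y=0, z=1 separates them (8 vs 3).
compute: t becomes -1; next ((t + z) == (y * z)) evaluates to true; next z becomes -30; next t becomes -8; next final value 8
compute2: t becomes -1; next ((t - z) == (y * z)) evaluates to false; next t becomes -3; next final value 3
verdict: not equivalent; witness: x=-4, y=0, z=1


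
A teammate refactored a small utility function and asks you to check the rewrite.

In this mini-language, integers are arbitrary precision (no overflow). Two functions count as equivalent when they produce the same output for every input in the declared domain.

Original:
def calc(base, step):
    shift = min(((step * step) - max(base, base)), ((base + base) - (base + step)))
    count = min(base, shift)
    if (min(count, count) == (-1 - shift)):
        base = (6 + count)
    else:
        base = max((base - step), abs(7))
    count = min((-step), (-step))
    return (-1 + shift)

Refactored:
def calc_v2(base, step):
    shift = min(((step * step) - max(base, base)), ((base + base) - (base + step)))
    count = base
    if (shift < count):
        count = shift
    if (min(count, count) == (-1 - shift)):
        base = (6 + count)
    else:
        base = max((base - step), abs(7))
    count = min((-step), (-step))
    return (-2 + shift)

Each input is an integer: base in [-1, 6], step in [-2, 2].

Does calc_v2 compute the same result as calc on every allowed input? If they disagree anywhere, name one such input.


On input base=-1, step=-2, calc returns 0 while calc_v2 returns -1.
verdict: not equivalent; witness: base=-1, step=-2


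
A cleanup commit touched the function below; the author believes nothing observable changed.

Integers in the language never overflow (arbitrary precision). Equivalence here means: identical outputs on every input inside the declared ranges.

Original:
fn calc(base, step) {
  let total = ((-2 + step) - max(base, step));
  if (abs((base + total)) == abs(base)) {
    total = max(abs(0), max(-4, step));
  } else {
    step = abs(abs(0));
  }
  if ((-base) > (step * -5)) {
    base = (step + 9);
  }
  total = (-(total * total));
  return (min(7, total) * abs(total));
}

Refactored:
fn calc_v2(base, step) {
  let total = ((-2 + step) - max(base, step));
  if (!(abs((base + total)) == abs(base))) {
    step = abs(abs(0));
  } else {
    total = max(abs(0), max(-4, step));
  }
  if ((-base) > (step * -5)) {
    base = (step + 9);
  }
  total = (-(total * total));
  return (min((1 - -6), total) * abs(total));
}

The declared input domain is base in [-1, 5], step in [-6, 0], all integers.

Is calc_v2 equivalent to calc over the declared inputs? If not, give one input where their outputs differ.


Equivalent — the differences include constant usage differs; and arithmetic usage differs; and boolean connective usage differs, yet no declared input distinguishes the two.
Spot check at base=4, step=-1 — calc: total becomes -7; next (abs((base + total)) == abs(base)) evaluates to false; next step becomes 0; next ((-base) > (step * -5)) evaluates to false; next total becomes -49; next final value -2401. calc_v2: total becomes -7; next (!(abs((base + total)) == abs(base))) evaluates to true; next step becomes 0; next ((-base) > (step * -5)) evaluates to false; next total becomes -49; next final value -2401. Both give -2401.
Across all 49 domain points the two functions coincide.
verdict: equivalent


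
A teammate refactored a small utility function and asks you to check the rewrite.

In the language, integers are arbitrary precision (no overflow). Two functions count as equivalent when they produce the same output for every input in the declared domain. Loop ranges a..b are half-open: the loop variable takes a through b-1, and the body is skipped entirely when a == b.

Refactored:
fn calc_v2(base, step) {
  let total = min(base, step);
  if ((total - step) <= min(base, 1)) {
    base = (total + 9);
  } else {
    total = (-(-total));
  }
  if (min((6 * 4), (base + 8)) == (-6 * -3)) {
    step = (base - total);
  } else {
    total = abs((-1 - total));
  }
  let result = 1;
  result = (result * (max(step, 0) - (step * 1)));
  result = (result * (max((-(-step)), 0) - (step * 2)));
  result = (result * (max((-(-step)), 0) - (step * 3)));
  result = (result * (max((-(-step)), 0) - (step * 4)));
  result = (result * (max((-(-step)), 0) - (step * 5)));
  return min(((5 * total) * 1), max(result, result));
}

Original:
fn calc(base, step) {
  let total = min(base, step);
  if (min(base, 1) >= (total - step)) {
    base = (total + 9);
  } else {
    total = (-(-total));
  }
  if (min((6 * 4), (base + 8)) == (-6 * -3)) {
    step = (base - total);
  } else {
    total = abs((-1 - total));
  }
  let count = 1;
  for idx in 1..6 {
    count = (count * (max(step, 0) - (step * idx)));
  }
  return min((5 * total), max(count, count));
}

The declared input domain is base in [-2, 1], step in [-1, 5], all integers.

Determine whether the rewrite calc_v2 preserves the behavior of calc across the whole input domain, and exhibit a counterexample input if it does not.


Comparing the listings, the differences include: statement counts differ; and comparison usage differs; and loop structure differs; and min/max/abs usage differs; and constant usage differs; and local variable names differ; and arithmetic usage differs.
Spot check at base=0, step=4 — calc: total = 0; (min(base, 1) >= (total - step)) -> true; base = 9; (min((6 * 4), (base + 8)) == (-6 * -3)) -> false; total = 1; count = 1; [idx=1]; count = 0; [idx=2]; count = 0; [idx=3]; count = 0; [idx=4]; count = 0; [idx=5]; count = 0; return 0. calc_v2: total = 0; ((total - step) <= min(base, 1)) -> true; base = 9; (min((6 * 4), (base + 8)) == (-6 * -3)) -> false; total = 1; result = 1; result = 0; result = 0; result = 0; result = 0; result = 0; return 0. Both give 0.
Every one of the 28 inputs gives matching results.
verdict: equivalent


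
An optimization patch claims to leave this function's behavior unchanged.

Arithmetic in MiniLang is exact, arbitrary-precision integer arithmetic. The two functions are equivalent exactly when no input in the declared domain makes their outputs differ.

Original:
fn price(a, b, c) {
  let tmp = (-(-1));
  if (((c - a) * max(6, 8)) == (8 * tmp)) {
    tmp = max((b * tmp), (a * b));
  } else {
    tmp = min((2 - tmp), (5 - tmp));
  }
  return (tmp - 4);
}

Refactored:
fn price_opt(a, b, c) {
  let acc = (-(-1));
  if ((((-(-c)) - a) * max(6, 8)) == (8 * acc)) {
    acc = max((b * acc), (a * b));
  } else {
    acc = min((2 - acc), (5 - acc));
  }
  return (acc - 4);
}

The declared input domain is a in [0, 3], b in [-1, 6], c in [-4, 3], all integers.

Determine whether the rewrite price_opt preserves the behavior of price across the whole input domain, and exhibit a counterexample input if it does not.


The two are interchangeable: local variable names differ, and every declared input agrees.
As a probe, take a=2, b=0, c=1: price runs tmp := 1 | (((c - a) * max(6, 8)) == (8 * tmp)): false | tmp := 1 | result -3; price_opt runs acc := 1 | ((((-(-c)) - a) * max(6, 8)) == (8 * acc)): false | acc := 1 | result -3; both end at -3.
Checked all 256 inputs in the declared domain: the outputs agree on every one.
verdict: equivalent


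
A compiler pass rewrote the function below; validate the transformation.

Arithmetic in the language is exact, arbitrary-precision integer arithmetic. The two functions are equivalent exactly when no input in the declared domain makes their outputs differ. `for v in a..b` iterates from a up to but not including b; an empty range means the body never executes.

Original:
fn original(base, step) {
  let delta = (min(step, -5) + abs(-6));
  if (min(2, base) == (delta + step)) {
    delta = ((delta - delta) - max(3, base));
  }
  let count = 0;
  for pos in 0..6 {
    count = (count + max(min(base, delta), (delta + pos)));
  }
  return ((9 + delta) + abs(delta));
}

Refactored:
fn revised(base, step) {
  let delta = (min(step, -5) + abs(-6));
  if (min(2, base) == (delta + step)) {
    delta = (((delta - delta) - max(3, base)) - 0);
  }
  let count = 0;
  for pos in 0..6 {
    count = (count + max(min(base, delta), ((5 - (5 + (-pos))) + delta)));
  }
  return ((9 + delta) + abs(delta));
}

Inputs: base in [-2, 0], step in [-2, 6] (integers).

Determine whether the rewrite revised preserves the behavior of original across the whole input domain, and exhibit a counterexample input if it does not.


This is a faithful refactor — arithmetic usage differs; constant usage differs, but the computed results match everywhere.
Tracing base=-1, step=6: original: delta = 1; (min(2, base) == (delta + step)) -> false; count = 0; [pos=0]; count = 1; [pos=1]; count = 3; [pos=2]; count = 6; [pos=3]; count = 10; [pos=4]; count = 15; [pos=5]; count = 21; return 11 | revised: delta = 1; (min(2, base) == (delta + step)) -> false; count = 0; [pos=0]; count = 1; [pos=1]; count = 3; [pos=2]; count = 6; [pos=3]; count = 10; [pos=4]; count = 15; [pos=5]; count = 21; return 11 — matching result 11.
Checked all 27 inputs in the declared domain: the outputs agree on every one.
verdict: equivalent


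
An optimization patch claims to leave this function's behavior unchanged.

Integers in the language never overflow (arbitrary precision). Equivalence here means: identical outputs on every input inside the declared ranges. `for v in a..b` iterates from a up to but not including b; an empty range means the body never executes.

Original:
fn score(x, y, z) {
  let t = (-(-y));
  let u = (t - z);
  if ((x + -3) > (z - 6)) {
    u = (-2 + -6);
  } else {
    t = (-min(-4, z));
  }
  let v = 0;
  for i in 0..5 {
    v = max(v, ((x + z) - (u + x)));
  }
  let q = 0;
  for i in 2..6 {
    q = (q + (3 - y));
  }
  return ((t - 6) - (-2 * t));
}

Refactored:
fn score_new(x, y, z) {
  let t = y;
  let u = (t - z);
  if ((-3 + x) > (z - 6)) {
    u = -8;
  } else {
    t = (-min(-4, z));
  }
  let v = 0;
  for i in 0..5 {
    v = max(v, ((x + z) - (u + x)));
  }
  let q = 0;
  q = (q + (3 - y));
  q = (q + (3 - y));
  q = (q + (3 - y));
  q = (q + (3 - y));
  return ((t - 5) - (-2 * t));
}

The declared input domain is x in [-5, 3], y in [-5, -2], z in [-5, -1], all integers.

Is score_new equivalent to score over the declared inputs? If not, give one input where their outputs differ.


The rewrite breaks on x=-5, y=-5, z=-5, where the results are -21 and -20.
score: t becomes -5; next u becomes 0; next ((x + -3) > (z - 6)) evaluates to true; next u becomes -8; next v becomes 0; next at i=0:; next v becomes 3; next at i=1:; next v becomes 3; next at i=2:; next v becomes 3; next at i=3:; next v becomes 3; next at i=4:; next v becomes 3; next q becomes 0; next at i=2:; next q becomes 8; next at i=3:; next q becomes 16; next at i=4:; next q becomes 24; next at i=5:; next q becomes 32; next final value -21
score_new: t becomes -5; next u becomes 0; next ((-3 + x) > (z - 6)) evaluates to true; next u becomes -8; next v becomes 0; next at i=0:; next v becomes 3; next at i=1:; next v becomes 3; next at i=2:; next v becomes 3; next at i=3:; next v becomes 3; next at i=4:; next v becomes 3; next q becomes 0; next q becomes 8; next q becomes 16; next q becomes 24; next q becomes 32; next final value -20
verdict: not equivalent; witness: x=-5, y=-5, z=-5


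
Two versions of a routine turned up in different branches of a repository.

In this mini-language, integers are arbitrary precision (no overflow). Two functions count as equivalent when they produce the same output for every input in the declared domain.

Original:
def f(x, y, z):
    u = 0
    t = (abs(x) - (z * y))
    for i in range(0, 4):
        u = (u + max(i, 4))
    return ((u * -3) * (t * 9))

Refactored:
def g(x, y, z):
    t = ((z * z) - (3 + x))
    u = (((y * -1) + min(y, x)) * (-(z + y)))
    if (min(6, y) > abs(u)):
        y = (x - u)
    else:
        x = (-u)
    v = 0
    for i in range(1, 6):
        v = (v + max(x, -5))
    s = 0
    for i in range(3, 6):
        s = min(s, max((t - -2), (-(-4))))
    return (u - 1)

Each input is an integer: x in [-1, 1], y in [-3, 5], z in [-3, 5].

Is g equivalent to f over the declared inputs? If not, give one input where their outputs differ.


There is a counterexample at x=-1, y=-3, z=-3: 3456 on one side, -1 on the other.
f: u := 0 | t := -8 | iter i=0: | u := 4 | iter i=1: | u := 8 | iter i=2: | u := 12 | iter i=3: | u := 16 | result 3456
g: t := 7 | u := 0 | (min(6, y) > abs(u)): false | x := 0 | v := 0 | iter i=1: | v := 0 | iter i=2: | v := 0 | iter i=3: | v := 0 | iter i=4: | v := 0 | iter i=5: | v := 0 | s := 0 | iter i=3: | s := 0 | iter i=4: | s := 0 | iter i=5: | s := 0 | result -1
verdict: not equivalent; witness: x=-1, y=-3, z=-3


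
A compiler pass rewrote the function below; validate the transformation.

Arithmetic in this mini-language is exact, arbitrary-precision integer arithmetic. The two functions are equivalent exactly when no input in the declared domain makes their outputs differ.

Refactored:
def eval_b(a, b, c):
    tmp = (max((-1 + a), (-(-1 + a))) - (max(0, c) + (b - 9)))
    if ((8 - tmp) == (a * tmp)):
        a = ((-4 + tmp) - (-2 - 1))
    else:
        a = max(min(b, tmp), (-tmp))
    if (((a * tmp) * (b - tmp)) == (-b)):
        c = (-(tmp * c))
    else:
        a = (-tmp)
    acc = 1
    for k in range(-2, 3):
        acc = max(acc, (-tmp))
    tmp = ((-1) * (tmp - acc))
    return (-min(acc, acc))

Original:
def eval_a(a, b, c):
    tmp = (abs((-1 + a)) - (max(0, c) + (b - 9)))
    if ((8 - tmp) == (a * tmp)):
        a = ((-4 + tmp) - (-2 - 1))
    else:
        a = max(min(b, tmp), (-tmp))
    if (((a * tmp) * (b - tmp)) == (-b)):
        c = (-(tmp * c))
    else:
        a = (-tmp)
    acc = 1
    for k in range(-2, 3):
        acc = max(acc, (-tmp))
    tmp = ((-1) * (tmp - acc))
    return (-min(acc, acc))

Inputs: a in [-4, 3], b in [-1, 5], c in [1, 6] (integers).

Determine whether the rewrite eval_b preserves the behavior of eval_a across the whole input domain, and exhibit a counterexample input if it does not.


Comparing the listings, the differences include: constant usage differs; min/max/abs usage differs; arithmetic usage differs.
Spot check at a=0, b=0, c=5 — eval_a: tmp = 5; ((8 - tmp) == (a * tmp)) -> false; a = 0; (((a * tmp) * (b - tmp)) == (-b)) -> true; c = -25; acc = 1; [k=-2]; acc = 1; [k=-1]; acc = 1; [k=0]; acc = 1; [k=1]; acc = 1; [k=2]; acc = 1; tmp = -4; return -1. eval_b: tmp = 5; ((8 - tmp) == (a * tmp)) -> false; a = 0; (((a * tmp) * (b - tmp)) == (-b)) -> true; c = -25; acc = 1; [k=-2]; acc = 1; [k=-1]; acc = 1; [k=0]; acc = 1; [k=1]; acc = 1; [k=2]; acc = 1; tmp = -4; return -1. Both give -1.
An exhaustive pass over the 336 declared inputs shows identical outputs.
verdict: equivalent


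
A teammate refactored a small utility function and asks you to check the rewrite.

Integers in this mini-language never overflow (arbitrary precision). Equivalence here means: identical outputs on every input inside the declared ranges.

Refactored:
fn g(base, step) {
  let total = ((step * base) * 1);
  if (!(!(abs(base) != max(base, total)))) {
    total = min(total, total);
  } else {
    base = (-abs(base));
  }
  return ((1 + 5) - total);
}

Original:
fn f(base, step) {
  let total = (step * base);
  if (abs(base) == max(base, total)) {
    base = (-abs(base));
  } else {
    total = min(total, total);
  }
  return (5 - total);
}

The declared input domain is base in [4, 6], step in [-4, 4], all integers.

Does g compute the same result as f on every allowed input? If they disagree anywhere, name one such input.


Run the pair on base=4, step=-4.
f: total=-16, then (abs(base) == max(base, total)) is true, then base=-4, then returns 21
g: total=-16, then (!(!(abs(base) != max(base, total)))) is false, then base=-4, then returns 22
21 vs 22 — the two versions disagree here.
verdict: not equivalent; witness: base=4, step=-4


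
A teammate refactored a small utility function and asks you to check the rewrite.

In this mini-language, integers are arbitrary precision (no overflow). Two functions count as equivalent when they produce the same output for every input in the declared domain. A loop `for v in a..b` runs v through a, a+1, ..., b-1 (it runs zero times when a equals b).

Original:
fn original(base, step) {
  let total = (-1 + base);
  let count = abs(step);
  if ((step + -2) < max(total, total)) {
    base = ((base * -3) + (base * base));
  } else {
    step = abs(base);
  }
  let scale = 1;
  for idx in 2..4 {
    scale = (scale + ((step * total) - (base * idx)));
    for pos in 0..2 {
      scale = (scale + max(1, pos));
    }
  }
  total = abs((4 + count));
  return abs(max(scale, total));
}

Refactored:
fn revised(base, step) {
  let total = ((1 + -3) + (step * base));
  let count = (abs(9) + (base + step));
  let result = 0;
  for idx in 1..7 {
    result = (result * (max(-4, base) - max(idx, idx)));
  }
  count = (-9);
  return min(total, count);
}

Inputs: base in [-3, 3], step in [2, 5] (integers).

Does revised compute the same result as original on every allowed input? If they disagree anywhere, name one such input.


Not equivalent: base=-3, step=2 separates them (6 vs -9).
original: total becomes -4; next count becomes 2; next ((step + -2) < max(total, total)) evaluates to false; next step becomes 3; next scale becomes 1; next at idx=2:; next scale becomes -5; next at pos=0:; next scale becomes -4; next at pos=1:; next scale becomes -3; next at idx=3:; next scale becomes -6; next at pos=0:; next scale becomes -5; next at pos=1:; next scale becomes -4; next total becomes 6; next final value 6
revised: total becomes -8; next count becomes 8; next result becomes 0; next at idx=1:; next result becomes 0; next at idx=2:; next result becomes 0; next at idx=3:; next result becomes 0; next at idx=4:; next result becomes 0; next at idx=5:; next result becomes 0; next at idx=6:; next result becomes 0; next count becomes -9; next final value -9
verdict: not equivalent; witness: base=-3, step=2


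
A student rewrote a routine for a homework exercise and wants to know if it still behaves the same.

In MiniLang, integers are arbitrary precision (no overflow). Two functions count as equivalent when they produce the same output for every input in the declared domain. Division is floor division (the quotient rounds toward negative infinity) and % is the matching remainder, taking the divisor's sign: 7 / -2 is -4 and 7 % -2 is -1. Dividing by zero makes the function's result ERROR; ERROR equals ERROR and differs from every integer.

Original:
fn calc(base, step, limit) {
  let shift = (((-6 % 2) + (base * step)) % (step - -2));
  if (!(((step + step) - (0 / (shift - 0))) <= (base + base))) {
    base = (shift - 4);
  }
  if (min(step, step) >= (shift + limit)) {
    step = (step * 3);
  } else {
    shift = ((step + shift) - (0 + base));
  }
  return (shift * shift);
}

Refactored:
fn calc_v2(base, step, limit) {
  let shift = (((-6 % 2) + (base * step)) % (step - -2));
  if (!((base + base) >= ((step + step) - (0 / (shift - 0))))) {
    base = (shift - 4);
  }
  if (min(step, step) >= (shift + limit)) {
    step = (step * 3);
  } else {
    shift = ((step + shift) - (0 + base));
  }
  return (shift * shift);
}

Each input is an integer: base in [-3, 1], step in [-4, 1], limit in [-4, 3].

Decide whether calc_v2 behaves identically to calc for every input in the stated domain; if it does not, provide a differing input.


Equivalent — the differences include comparison usage differs, yet no declared input distinguishes the two.
As a probe, take base=0, step=-4, limit=-3: calc runs shift=0, then a zero divisor aborts: ERROR; calc_v2 runs shift=0, then a zero divisor aborts: ERROR; both end at ERROR.
An exhaustive pass over the 240 declared inputs shows identical outputs.
verdict: equivalent


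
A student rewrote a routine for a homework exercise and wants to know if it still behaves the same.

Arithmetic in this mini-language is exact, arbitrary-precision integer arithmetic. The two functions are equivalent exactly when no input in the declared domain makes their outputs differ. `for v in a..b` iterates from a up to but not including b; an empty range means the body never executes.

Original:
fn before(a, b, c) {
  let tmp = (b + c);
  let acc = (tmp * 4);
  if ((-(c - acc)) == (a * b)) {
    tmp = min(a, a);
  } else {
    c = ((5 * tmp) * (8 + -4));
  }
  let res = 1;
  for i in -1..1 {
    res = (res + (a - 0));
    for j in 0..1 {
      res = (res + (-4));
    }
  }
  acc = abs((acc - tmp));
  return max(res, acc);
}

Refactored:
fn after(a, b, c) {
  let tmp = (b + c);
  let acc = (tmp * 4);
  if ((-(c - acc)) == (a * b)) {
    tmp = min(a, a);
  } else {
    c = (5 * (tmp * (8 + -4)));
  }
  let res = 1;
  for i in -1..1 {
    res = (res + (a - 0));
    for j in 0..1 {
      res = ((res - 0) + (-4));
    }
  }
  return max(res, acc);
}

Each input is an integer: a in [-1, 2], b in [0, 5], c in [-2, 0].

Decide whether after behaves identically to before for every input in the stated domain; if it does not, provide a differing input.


a=-1, b=0, c=-2 yields 6 from before but -8 from after.
verdict: not equivalent; witness: a=-1, b=0, c=-2
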